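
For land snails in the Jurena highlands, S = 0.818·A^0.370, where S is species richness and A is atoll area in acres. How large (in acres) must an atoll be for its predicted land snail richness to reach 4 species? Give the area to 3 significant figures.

4 = 0.818 × A^0.37  ⇒  A^0.37 = 4/0.818 = 4.89
ln A = ln(4.89) / 0.37 = 1.5872 / 0.37 = 4.2897
A = e^4.2897 ≈ 72.94 acres

72.9 acres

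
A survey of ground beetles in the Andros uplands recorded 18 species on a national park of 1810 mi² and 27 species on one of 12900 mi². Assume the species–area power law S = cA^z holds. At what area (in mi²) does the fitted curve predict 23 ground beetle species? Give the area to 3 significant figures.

5930 mi²

z = ln(27/18) / ln(12900/1810) = 0.4055 / 1.9639 = 0.2065
c = 18 / 1810^0.2065 = 18 / 4.705 = 3.826
A = (23/3.826)^(1/0.2065) ⇒ ln A = ln(6.012)/0.2065 = 8.6884
A = e^8.6884 ≈ 5933 mi²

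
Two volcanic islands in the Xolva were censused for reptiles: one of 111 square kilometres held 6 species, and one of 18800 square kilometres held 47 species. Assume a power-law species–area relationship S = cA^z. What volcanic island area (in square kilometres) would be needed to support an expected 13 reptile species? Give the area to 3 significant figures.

z = ln(47/6) / ln(18800/111) = 2.0584 / 5.1321 = 0.4011
c = 6 / 111^0.4011 = 6 / 6.612 = 0.9074
A = (13/0.9074)^(1/0.4011) ⇒ ln A = ln(14.33)/0.4011 = 6.6373
A = e^6.6373 ≈ 763 square kilometres

763 square kilometres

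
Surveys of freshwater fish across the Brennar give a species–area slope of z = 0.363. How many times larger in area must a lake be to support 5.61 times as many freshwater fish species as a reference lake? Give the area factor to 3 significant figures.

(A₂/A₁)^0.363 = 5.61, so A₂/A₁ = 5.61^(1/0.363) = 5.61^2.755
ln(A₂/A₁) = ln 5.61 / 0.363 = 1.7246 / 0.363 = 4.7508
A₂/A₁ = e^4.7508 ≈ 115.7

116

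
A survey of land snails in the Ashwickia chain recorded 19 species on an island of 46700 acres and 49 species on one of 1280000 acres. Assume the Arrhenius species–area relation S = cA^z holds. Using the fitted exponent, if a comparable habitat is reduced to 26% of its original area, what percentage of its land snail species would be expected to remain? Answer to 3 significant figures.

z = ln(49/19) / ln(1280000/46700) = 0.9474 / 3.3109 = 0.2861
S_new/S_old = (A_new/A_old)^z = 0.26^0.2861 = exp(0.2861 × -1.3471) = 0.6801

68.0%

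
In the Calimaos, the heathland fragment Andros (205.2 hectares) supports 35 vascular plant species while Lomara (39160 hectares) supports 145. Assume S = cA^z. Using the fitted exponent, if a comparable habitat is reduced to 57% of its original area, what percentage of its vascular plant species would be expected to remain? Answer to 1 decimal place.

z = ln(145/35) / ln(39160/205.2) = 1.4214 / 5.2514 = 0.2707
S_new/S_old = (A_new/A_old)^z = 0.57^0.2707 = exp(0.2707 × -0.5621) = 0.8589

85.9%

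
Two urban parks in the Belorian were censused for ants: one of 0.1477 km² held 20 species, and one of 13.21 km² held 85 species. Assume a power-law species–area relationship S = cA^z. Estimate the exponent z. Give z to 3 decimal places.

Taking logs: ln S = ln c + z ln A, so z = (ln S₂ − ln S₁)/(ln A₂ − ln A₁).
z = ln(85/20) / ln(13.21/0.1477) = ln(4.25) / ln(89.44) = 1.4469 / 4.4935 = 0.3220

0.322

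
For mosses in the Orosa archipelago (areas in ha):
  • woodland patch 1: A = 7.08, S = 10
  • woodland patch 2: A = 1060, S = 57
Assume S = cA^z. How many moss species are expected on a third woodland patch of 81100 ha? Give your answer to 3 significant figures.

257

z = ln(57/10) / ln(1060/7.08) = 1.7405 / 5.0088 = 0.3475
c = 10 / 7.08^0.3475 = 10 / 1.974 = 5.066
S₃ = 5.066 × 81100^0.3475 = 5.066 × 50.79 ≈ 257.3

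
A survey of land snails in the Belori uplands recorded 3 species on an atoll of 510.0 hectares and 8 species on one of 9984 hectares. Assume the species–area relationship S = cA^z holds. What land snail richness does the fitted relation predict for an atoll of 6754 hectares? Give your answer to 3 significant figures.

7.03

z = ln(8/3) / ln(9984/510) = 0.9808 / 2.9743 = 0.3298
c = 3 / 510^0.3298 = 3 / 7.814 = 0.3839
S₃ = 0.3839 × 6754^0.3298 = 0.3839 × 18.32 ≈ 7.033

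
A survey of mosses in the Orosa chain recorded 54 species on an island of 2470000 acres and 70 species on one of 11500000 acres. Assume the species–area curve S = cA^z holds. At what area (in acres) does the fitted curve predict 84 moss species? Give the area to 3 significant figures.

z = ln(70/54) / ln(11500000/2470000) = 0.2595 / 1.5381 = 0.1687
c = 54 / 2470000^0.1687 = 54 / 11.98 = 4.506
A = (84/4.506)^(1/0.1687) ⇒ ln A = ln(18.64)/0.1687 = 17.3385
A = e^17.3385 ≈ 33884956 acres

33900000 acres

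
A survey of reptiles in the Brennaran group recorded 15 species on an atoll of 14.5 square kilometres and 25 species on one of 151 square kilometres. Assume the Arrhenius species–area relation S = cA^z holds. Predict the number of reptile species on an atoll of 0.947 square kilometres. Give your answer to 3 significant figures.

8.27

z = ln(25/15) / ln(151/14.5) = 0.5108 / 2.3431 = 0.2180
c = 15 / 14.5^0.2180 = 15 / 1.791 = 8.373
S₃ = 8.373 × 0.947^0.2180 = 8.373 × 0.9882 ≈ 8.275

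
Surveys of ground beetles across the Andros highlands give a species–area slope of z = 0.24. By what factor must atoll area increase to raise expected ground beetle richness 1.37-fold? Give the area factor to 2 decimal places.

3.71

(A₂/A₁)^0.24 = 1.37, so A₂/A₁ = 1.37^(1/0.24) = 1.37^4.167
ln(A₂/A₁) = ln 1.37 / 0.24 = 0.3148 / 0.24 = 1.3117
A₂/A₁ = e^1.3117 ≈ 3.713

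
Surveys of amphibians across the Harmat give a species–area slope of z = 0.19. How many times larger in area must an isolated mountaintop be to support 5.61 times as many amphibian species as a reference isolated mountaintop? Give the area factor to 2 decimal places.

(A₂/A₁)^0.19 = 5.61, so A₂/A₁ = 5.61^(1/0.19) = 5.61^5.263
ln(A₂/A₁) = ln 5.61 / 0.19 = 1.7246 / 0.19 = 9.0766
A₂/A₁ = e^9.0766 ≈ 8748

8748.02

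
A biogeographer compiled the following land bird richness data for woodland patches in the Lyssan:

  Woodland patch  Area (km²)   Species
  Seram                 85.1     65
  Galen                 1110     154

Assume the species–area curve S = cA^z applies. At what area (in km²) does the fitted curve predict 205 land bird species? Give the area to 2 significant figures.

2600 km²

z = ln(154/65) / ln(1110/85.1) = 0.8626 / 2.5683 = 0.3359
c = 65 / 85.1^0.3359 = 65 / 4.448 = 14.61
A = (205/14.61)^(1/0.3359) ⇒ ln A = ln(14.03)/0.3359 = 7.8639
A = e^7.8639 ≈ 2602 km²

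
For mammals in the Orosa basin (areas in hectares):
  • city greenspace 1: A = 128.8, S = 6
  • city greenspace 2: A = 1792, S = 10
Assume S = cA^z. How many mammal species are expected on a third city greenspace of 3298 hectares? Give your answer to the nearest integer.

11

z = ln(10/6) / ln(1792/128.8) = 0.5108 / 2.6328 = 0.1940
c = 6 / 128.8^0.1940 = 6 / 2.567 = 2.338
S₃ = 2.338 × 3298^0.1940 = 2.338 × 4.815 ≈ 11.26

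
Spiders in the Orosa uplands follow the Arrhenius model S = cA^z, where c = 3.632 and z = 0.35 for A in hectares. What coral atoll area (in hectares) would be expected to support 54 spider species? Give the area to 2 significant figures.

54 = 3.632 × A^0.35  ⇒  A^0.35 = 54/3.632 = 14.87
ln A = ln(14.87) / 0.35 = 2.6992 / 0.35 = 7.7120
A = e^7.7120 ≈ 2235 hectares

2200 hectares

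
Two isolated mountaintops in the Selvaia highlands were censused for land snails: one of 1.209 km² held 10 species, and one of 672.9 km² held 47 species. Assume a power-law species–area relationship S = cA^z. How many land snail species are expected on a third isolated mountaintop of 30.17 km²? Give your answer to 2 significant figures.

z = ln(47/10) / ln(672.9/1.209) = 1.5476 / 6.3218 = 0.2448
c = 10 / 1.209^0.2448 = 10 / 1.048 = 9.546
S₃ = 9.546 × 30.17^0.2448 = 9.546 × 2.302 ≈ 21.98

22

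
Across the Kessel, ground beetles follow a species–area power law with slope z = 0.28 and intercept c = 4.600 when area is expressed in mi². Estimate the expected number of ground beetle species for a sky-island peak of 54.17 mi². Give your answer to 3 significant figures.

14.1

S = 4.6 × 54.17^0.28
ln S = ln 4.6 + 0.28 × ln 54.17 = 1.5261 + 0.28 × 3.9921 = 2.6439
S = e^2.6439 ≈ 14.07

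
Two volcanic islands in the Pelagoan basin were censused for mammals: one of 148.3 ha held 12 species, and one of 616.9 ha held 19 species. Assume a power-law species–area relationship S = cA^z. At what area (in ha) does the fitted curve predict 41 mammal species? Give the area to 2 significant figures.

6700 ha

z = ln(19/12) / ln(616.9/148.3) = 0.4595 / 1.4255 = 0.3224
c = 12 / 148.3^0.3224 = 12 / 5.011 = 2.395
A = (41/2.395)^(1/0.3224) ⇒ ln A = ln(17.12)/0.3224 = 8.8106
A = e^8.8106 ≈ 6705 ha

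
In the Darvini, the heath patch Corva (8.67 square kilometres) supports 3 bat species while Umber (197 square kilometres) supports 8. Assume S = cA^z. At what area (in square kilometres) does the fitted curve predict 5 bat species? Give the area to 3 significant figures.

z = ln(8/3) / ln(197/8.67) = 0.9808 / 3.1233 = 0.3140
c = 3 / 8.67^0.3140 = 3 / 1.97 = 1.522
A = (5/1.522)^(1/0.3140) ⇒ ln A = ln(3.284)/0.3140 = 3.7865
A = e^3.7865 ≈ 44.1 square kilometres

44.1 square kilometres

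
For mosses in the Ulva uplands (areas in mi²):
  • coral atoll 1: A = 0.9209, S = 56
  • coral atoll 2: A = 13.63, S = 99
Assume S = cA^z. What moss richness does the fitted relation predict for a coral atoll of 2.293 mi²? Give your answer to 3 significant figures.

z = ln(99/56) / ln(13.63/0.9209) = 0.5698 / 2.6947 = 0.2114
c = 56 / 0.9209^0.2114 = 56 / 0.9827 = 56.98
S₃ = 56.98 × 2.293^0.2114 = 56.98 × 1.192 ≈ 67.91

67.9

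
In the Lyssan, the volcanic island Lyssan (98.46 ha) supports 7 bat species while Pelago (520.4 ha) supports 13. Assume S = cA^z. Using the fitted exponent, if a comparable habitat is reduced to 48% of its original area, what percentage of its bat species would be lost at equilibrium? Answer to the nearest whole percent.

z = ln(13/7) / ln(520.4/98.46) = 0.6190 / 1.6649 = 0.3718
S_new/S_old = (A_new/A_old)^z = 0.48^0.3718 = exp(0.3718 × -0.7340) = 0.7612
Fraction lost = 1 − 0.7612 = 0.2388

24%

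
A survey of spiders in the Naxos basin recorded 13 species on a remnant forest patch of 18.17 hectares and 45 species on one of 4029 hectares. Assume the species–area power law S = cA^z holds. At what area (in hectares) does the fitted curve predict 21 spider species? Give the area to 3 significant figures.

146 hectares

z = ln(45/13) / ln(4029/18.17) = 1.2417 / 5.4015 = 0.2299
c = 13 / 18.17^0.2299 = 13 / 1.948 = 6.675
A = (21/6.675)^(1/0.2299) ⇒ ln A = ln(3.146)/0.2299 = 4.9859
A = e^4.9859 ≈ 146.3 hectares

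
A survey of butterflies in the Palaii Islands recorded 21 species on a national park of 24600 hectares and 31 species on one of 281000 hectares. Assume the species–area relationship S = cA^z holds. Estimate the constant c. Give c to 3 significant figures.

4.17

z = ln(S₂/S₁) / ln(A₂/A₁) = ln(31/21) / ln(281000/24600) = 0.3895 / 2.4356 = 0.1599
c = S₁ / A₁^z = 21 / 24600^0.1599 = 21 / 5.037 = 4.17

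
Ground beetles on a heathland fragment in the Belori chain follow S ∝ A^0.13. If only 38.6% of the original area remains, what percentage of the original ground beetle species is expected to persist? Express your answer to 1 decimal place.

88.4%

S_new/S_old = (A_new/A_old)^z = 0.386^0.13
= exp(0.13 × ln 0.386) = exp(0.13 × -0.9519) = exp(-0.1237) ≈ 0.8836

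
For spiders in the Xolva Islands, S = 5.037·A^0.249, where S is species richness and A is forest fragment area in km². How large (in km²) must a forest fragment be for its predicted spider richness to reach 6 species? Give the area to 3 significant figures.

2.02 km²

6 = 5.037 × A^0.249  ⇒  A^0.249 = 6/5.037 = 1.191
ln A = ln(1.191) / 0.249 = 0.1749 / 0.249 = 0.7026
A = e^0.7026 ≈ 2.019 km²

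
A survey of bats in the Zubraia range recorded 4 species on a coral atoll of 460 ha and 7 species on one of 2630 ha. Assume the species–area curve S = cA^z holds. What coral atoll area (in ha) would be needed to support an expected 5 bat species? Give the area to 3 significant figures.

z = ln(7/4) / ln(2630/460) = 0.5596 / 1.7435 = 0.3210
c = 4 / 460^0.3210 = 4 / 7.156 = 0.559
A = (5/0.559)^(1/0.3210) ⇒ ln A = ln(8.945)/0.3210 = 6.8264
A = e^6.8264 ≈ 921.9 ha

922 ha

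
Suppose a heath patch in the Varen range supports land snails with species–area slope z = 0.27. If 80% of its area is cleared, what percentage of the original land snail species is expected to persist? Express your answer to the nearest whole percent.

65%

S_new/S_old = (A_new/A_old)^z = 0.2^0.27
= exp(0.27 × ln 0.2) = exp(0.27 × -1.6094) = exp(-0.4345) ≈ 0.6476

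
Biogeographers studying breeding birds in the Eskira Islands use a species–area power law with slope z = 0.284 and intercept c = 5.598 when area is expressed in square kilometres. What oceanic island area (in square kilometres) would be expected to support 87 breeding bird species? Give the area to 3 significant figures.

87 = 5.598 × A^0.284  ⇒  A^0.284 = 87/5.598 = 15.54
ln A = ln(15.54) / 0.284 = 2.7435 / 0.284 = 9.6602
A = e^9.6602 ≈ 15681 square kilometres

15700 square kilometres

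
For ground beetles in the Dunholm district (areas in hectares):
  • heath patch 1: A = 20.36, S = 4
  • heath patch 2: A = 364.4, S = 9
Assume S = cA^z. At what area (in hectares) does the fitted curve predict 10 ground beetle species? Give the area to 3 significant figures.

530 hectares

z = ln(9/4) / ln(364.4/20.36) = 0.8109 / 2.8847 = 0.2811
c = 4 / 20.36^0.2811 = 4 / 2.333 = 1.715
A = (10/1.715)^(1/0.2811) ⇒ ln A = ln(5.833)/0.2811 = 6.2730
A = e^6.2730 ≈ 530.1 hectares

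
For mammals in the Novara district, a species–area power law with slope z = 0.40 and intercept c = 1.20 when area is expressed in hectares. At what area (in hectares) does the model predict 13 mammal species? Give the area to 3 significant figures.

13 = 1.2 × A^0.4  ⇒  A^0.4 = 13/1.2 = 10.83
ln A = ln(10.83) / 0.4 = 2.3826 / 0.4 = 5.9566
A = e^5.9566 ≈ 386.3 hectares

386 hectares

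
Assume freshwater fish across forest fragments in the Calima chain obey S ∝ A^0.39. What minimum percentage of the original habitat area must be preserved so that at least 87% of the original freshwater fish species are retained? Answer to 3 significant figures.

Need (A_new/A_old)^0.39 = 0.87, so A_new/A_old = 0.87^(1/0.39) = 0.87^2.564
ln(A_new/A_old) = ln 0.87 / 0.39 = -0.1393 / 0.39 = -0.3571
A_new/A_old = e^-0.3571 ≈ 0.6997

70.0%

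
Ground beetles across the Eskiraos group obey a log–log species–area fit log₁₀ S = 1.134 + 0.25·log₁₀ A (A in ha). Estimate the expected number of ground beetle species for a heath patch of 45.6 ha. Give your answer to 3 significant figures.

S = 13.61 × 45.6^0.25
ln S = ln 13.61 + 0.25 × ln 45.6 = 2.6111 + 0.25 × 3.8199 = 3.5661
S = e^3.5661 ≈ 35.38

35.4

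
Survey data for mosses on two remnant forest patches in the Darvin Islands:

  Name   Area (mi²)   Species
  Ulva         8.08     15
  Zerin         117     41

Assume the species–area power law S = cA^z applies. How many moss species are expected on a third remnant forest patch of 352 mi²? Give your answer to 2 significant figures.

62

z = ln(41/15) / ln(117/8.08) = 1.0055 / 2.6728 = 0.3762
c = 15 / 8.08^0.3762 = 15 / 2.195 = 6.835
S₃ = 6.835 × 352^0.3762 = 6.835 × 9.079 ≈ 62.05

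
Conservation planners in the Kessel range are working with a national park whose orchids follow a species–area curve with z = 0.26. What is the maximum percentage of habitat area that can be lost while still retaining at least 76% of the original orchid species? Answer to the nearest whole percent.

65%

Need (A_new/A_old)^0.26 = 0.76, so A_new/A_old = 0.76^(1/0.26) = 0.76^3.846
ln(A_new/A_old) = ln 0.76 / 0.26 = -0.2744 / 0.26 = -1.0555
A_new/A_old = e^-1.0555 ≈ 0.348
Fraction that can be lost = 1 − 0.348 = 0.652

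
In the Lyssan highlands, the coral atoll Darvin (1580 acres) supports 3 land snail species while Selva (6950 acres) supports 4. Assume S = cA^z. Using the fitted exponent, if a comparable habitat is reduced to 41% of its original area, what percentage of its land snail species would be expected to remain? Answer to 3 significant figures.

z = ln(4/3) / ln(6950/1580) = 0.2877 / 1.4813 = 0.1942
S_new/S_old = (A_new/A_old)^z = 0.41^0.1942 = exp(0.1942 × -0.8916) = 0.841

84.1%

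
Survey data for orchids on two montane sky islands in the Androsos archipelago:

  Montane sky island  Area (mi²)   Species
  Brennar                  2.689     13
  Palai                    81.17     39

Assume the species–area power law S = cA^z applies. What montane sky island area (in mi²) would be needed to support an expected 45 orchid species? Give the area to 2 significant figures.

130 mi²

z = ln(39/13) / ln(81.17/2.689) = 1.0986 / 3.4074 = 0.3224
c = 13 / 2.689^0.3224 = 13 / 1.376 = 9.45
A = (45/9.45)^(1/0.3224) ⇒ ln A = ln(4.762)/0.3224 = 4.8404
A = e^4.8404 ≈ 126.5 mi²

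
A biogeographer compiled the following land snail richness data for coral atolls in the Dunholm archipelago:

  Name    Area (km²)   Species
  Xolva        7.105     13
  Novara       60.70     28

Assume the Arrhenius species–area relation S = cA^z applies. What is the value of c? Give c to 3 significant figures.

6.45

z = ln(S₂/S₁) / ln(A₂/A₁) = ln(28/13) / ln(60.7/7.105) = 0.7673 / 2.1451 = 0.3577
c = S₁ / A₁^z = 13 / 7.105^0.3577 = 13 / 2.016 = 6.447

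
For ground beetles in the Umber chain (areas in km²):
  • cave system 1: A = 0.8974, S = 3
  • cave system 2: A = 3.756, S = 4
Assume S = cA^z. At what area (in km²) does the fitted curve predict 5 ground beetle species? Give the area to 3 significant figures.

11.4 km²

z = ln(4/3) / ln(3.756/0.8974) = 0.2877 / 1.4316 = 0.2010
c = 3 / 0.8974^0.2010 = 3 / 0.9785 = 3.066
A = (5/3.066)^(1/0.2010) ⇒ ln A = ln(1.631)/0.2010 = 2.4338
A = e^2.4338 ≈ 11.4 km²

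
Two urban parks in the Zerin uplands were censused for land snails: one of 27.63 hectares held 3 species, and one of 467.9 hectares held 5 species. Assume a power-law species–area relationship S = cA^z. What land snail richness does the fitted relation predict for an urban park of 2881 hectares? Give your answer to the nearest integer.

7

z = ln(5/3) / ln(467.9/27.63) = 0.5108 / 2.8294 = 0.1805
c = 3 / 27.63^0.1805 = 3 / 1.821 = 1.648
S₃ = 1.648 × 2881^0.1805 = 1.648 × 4.213 ≈ 6.942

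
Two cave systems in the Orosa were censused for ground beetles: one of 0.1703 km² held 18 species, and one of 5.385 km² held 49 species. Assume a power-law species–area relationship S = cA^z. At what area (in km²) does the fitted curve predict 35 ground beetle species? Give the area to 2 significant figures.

z = ln(49/18) / ln(5.385/0.1703) = 1.0014 / 3.4538 = 0.2900
c = 18 / 0.1703^0.2900 = 18 / 0.5985 = 30.07
A = (35/30.07)^(1/0.2900) ⇒ ln A = ln(1.164)/0.2900 = 0.5232
A = e^0.5232 ≈ 1.687 km²

1.7 km²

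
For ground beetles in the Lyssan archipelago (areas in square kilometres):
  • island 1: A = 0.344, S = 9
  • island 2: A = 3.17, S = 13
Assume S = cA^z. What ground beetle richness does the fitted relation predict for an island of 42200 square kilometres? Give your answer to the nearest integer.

z = ln(13/9) / ln(3.17/0.344) = 0.3677 / 2.2208 = 0.1656
c = 9 / 0.344^0.1656 = 9 / 0.838 = 10.74
S₃ = 10.74 × 42200^0.1656 = 10.74 × 5.832 ≈ 62.64

63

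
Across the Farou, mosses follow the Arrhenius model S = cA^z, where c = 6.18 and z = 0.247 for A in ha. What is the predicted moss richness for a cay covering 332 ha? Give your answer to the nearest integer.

26

S = 6.18 × 332^0.247
ln S = ln 6.18 + 0.247 × ln 332 = 1.8213 + 0.247 × 5.8051 = 3.2552
S = e^3.2552 ≈ 25.92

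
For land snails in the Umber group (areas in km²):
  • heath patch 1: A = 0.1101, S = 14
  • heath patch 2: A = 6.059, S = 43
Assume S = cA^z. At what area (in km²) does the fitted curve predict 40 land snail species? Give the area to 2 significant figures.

4.7 km²

z = ln(43/14) / ln(6.059/0.1101) = 1.1221 / 4.0079 = 0.2800
c = 14 / 0.1101^0.2800 = 14 / 0.5392 = 25.97
A = (40/25.97)^(1/0.2800) ⇒ ln A = ln(1.54)/0.2800 = 1.5432
A = e^1.5432 ≈ 4.68 km²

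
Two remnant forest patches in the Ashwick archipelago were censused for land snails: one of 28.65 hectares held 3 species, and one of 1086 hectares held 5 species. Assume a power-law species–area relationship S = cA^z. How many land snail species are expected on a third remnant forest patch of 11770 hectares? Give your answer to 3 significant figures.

z = ln(5/3) / ln(1086/28.65) = 0.5108 / 3.6351 = 0.1405
c = 3 / 28.65^0.1405 = 3 / 1.602 = 1.872
S₃ = 1.872 × 11770^0.1405 = 1.872 × 3.733 ≈ 6.989

6.99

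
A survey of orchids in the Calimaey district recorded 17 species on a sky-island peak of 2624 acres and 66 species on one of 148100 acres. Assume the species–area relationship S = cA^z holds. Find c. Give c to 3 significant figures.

z = ln(S₂/S₁) / ln(A₂/A₁) = ln(66/17) / ln(148100/2624) = 1.3564 / 4.0332 = 0.3363
c = S₁ / A₁^z = 17 / 2624^0.3363 = 17 / 14.12 = 1.204

1.20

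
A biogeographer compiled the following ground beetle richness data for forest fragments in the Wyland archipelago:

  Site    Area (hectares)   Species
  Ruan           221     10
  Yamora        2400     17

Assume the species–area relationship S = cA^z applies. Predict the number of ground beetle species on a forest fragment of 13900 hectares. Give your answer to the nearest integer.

z = ln(17/10) / ln(2400/221) = 0.5306 / 2.3851 = 0.2225
c = 10 / 221^0.2225 = 10 / 3.323 = 3.009
S₃ = 3.009 × 13900^0.2225 = 3.009 × 8.351 ≈ 25.13

25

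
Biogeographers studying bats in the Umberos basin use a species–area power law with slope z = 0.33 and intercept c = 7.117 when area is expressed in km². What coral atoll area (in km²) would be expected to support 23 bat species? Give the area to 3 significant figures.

23 = 7.117 × A^0.33  ⇒  A^0.33 = 23/7.117 = 3.232
ln A = ln(3.232) / 0.33 = 1.1730 / 0.33 = 3.5546
A = e^3.5546 ≈ 34.97 km²

35.0 km²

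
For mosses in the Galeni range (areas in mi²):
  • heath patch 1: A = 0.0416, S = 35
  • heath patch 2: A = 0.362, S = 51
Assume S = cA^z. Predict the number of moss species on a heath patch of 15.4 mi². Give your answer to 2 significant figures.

z = ln(51/35) / ln(0.362/0.0416) = 0.3765 / 2.1635 = 0.1740
c = 35 / 0.0416^0.1740 = 35 / 0.5751 = 60.86
S₃ = 60.86 × 15.4^0.1740 = 60.86 × 1.609 ≈ 97.95

98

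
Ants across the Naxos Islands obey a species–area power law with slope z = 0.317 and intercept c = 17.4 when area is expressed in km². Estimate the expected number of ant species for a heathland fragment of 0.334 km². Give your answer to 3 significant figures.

12.3

S = 17.4 × 0.334^0.317
ln S = ln 17.4 + 0.317 × ln 0.334 = 2.8565 + 0.317 × -1.0966 = 2.5088
S = e^2.5088 ≈ 12.29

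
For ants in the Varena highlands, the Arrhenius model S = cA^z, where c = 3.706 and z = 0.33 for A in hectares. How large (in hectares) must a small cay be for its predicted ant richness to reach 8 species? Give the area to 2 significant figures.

8 = 3.706 × A^0.33  ⇒  A^0.33 = 8/3.706 = 2.159
ln A = ln(2.159) / 0.33 = 0.7695 / 0.33 = 2.3318
A = e^2.3318 ≈ 10.3 hectares

10 hectares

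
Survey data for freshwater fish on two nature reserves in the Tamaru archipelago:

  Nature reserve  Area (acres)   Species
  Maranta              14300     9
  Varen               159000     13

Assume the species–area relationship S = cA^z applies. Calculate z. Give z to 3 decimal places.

0.153

Taking logs: ln S = ln c + z ln A, so z = (ln S₂ − ln S₁)/(ln A₂ − ln A₁).
z = ln(13/9) / ln(159000/14300) = ln(1.444) / ln(11.12) = 0.3677 / 2.4086 = 0.1527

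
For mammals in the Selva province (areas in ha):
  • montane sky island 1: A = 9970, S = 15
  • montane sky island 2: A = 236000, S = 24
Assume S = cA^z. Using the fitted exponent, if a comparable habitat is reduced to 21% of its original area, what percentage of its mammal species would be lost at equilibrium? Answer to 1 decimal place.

z = ln(24/15) / ln(236000/9970) = 0.4700 / 3.1643 = 0.1485
S_new/S_old = (A_new/A_old)^z = 0.21^0.1485 = exp(0.1485 × -1.5606) = 0.7931
Fraction lost = 1 − 0.7931 = 0.2069

20.7%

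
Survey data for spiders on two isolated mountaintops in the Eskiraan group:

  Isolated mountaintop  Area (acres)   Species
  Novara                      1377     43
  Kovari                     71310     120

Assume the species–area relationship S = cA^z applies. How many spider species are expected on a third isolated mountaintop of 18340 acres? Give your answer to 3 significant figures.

84.3

z = ln(120/43) / ln(71310/1377) = 1.0263 / 3.9471 = 0.2600
c = 43 / 1377^0.2600 = 43 / 6.549 = 6.566
S₃ = 6.566 × 18340^0.2600 = 6.566 × 12.84 ≈ 84.3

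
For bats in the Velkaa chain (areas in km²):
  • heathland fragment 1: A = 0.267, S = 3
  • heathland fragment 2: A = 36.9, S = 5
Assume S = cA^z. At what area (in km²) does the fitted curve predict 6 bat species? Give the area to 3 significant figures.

z = ln(5/3) / ln(36.9/0.267) = 0.5108 / 4.9287 = 0.1036
c = 3 / 0.267^0.1036 = 3 / 0.8721 = 3.44
A = (6/3.44)^(1/0.1036) ⇒ ln A = ln(1.744)/0.1036 = 5.3673
A = e^5.3673 ≈ 214.3 km²

214 km²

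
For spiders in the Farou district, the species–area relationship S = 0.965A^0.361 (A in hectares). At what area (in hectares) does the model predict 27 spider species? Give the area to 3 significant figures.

27 = 0.965 × A^0.361  ⇒  A^0.361 = 27/0.965 = 27.98
ln A = ln(27.98) / 0.361 = 3.3315 / 0.361 = 9.2284
A = e^9.2284 ≈ 10183 hectares

10200 hectares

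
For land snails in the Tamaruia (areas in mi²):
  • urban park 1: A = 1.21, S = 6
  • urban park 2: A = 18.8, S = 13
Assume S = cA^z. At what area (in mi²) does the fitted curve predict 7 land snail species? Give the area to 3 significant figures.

2.09 mi²

z = ln(13/6) / ln(18.8/1.21) = 0.7732 / 2.7432 = 0.2819
c = 6 / 1.21^0.2819 = 6 / 1.055 = 5.686
A = (7/5.686)^(1/0.2819) ⇒ ln A = ln(1.231)/0.2819 = 0.7375
A = e^0.7375 ≈ 2.091 mi²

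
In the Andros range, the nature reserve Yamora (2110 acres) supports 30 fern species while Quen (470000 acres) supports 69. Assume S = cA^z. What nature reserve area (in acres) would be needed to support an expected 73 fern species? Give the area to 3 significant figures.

z = ln(69/30) / ln(470000/2110) = 0.8329 / 5.4060 = 0.1541
c = 30 / 2110^0.1541 = 30 / 3.252 = 9.225
A = (73/9.225)^(1/0.1541) ⇒ ln A = ln(7.914)/0.1541 = 13.4262
A = e^13.4262 ≈ 677558 acres

678000 acres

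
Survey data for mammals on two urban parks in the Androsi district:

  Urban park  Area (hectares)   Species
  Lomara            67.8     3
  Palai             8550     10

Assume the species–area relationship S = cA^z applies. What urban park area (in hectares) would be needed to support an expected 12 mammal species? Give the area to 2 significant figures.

18000 hectares

z = ln(10/3) / ln(8550/67.8) = 1.2040 / 4.8371 = 0.2489
c = 3 / 67.8^0.2489 = 3 / 2.856 = 1.05
A = (12/1.05)^(1/0.2489) ⇒ ln A = ln(11.43)/0.2489 = 9.7862
A = e^9.7862 ≈ 17786 hectares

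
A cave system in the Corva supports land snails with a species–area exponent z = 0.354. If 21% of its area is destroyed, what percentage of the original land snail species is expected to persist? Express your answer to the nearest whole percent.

S_new/S_old = (A_new/A_old)^z = 0.79^0.354
= exp(0.354 × ln 0.79) = exp(0.354 × -0.2357) = exp(-0.0834) ≈ 0.9199

92%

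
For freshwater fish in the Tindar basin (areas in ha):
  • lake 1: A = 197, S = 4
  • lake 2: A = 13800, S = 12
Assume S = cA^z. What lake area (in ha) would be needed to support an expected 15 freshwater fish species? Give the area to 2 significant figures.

33000 ha

z = ln(12/4) / ln(13800/197) = 1.0986 / 4.2492 = 0.2585
c = 4 / 197^0.2585 = 4 / 3.919 = 1.021
A = (15/1.021)^(1/0.2585) ⇒ ln A = ln(14.7)/0.2585 = 10.3955
A = e^10.3955 ≈ 32712 ha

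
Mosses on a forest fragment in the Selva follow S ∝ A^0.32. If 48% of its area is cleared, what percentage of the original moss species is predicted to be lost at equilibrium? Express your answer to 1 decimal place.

18.9%

S_new/S_old = (A_new/A_old)^z = 0.52^0.32
= exp(0.32 × ln 0.52) = exp(0.32 × -0.6539) = exp(-0.2093) ≈ 0.8112
Fraction lost = 1 − 0.8112 = 0.1888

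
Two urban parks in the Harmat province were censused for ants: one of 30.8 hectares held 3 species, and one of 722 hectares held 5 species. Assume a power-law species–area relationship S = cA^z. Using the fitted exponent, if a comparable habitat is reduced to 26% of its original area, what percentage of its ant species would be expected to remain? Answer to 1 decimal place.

80.4%

z = ln(5/3) / ln(722/30.8) = 0.5108 / 3.1545 = 0.1619
S_new/S_old = (A_new/A_old)^z = 0.26^0.1619 = exp(0.1619 × -1.3471) = 0.804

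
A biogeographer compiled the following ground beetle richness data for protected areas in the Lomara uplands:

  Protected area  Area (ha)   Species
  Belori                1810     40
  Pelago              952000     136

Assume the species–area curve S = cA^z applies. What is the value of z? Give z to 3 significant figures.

Taking logs: ln S = ln c + z ln A, so z = (ln S₂ − ln S₁)/(ln A₂ − ln A₁).
z = ln(136/40) / ln(952000/1810) = ln(3.4) / ln(526) = 1.2238 / 6.2652 = 0.1953

0.195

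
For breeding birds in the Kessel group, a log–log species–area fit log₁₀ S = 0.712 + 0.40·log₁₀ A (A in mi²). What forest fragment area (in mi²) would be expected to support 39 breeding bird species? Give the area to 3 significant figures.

39 = 5.152 × A^0.4  ⇒  A^0.4 = 39/5.152 = 7.569
ln A = ln(7.569) / 0.4 = 2.0241 / 0.4 = 5.0603
A = e^5.0603 ≈ 157.6 mi²

158 mi²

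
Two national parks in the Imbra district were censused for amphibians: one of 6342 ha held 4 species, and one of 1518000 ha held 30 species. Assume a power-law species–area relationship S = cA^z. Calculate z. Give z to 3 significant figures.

0.368

Taking logs: ln S = ln c + z ln A, so z = (ln S₂ − ln S₁)/(ln A₂ − ln A₁).
z = ln(30/4) / ln(1518000/6342) = ln(7.5) / ln(239.4) = 2.0149 / 5.4780 = 0.3678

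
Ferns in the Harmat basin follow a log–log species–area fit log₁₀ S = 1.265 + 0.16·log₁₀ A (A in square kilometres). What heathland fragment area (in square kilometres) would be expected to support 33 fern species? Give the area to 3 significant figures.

33 = 18.41 × A^0.16  ⇒  A^0.16 = 33/18.41 = 1.793
ln A = ln(1.793) / 0.16 = 0.5837 / 0.16 = 3.6484
A = e^3.6484 ≈ 38.41 square kilometres

38.4 square kilometres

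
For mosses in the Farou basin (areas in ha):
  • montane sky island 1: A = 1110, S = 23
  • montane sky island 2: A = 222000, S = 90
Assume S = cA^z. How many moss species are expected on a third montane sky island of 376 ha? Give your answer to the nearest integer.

z = ln(90/23) / ln(222000/1110) = 1.3643 / 5.2983 = 0.2575
c = 23 / 1110^0.2575 = 23 / 6.084 = 3.781
S₃ = 3.781 × 376^0.2575 = 3.781 × 4.604 ≈ 17.4

17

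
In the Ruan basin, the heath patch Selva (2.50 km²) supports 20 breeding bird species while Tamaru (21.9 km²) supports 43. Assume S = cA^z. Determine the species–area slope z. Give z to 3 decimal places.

Taking logs: ln S = ln c + z ln A, so z = (ln S₂ − ln S₁)/(ln A₂ − ln A₁).
z = ln(43/20) / ln(21.9/2.5) = ln(2.15) / ln(8.76) = 0.7655 / 2.1702 = 0.3527

0.353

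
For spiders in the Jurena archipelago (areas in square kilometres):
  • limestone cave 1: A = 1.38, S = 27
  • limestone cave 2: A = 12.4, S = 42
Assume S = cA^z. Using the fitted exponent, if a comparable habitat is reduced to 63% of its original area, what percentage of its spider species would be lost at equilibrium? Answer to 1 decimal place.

z = ln(42/27) / ln(12.4/1.38) = 0.4418 / 2.1956 = 0.2012
S_new/S_old = (A_new/A_old)^z = 0.63^0.2012 = exp(0.2012 × -0.4620) = 0.9112
Fraction lost = 1 − 0.9112 = 0.08879

8.9%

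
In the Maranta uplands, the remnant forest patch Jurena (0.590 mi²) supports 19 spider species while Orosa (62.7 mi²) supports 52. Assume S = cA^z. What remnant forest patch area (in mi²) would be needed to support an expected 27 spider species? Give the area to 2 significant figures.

3.0 mi²

z = ln(52/19) / ln(62.7/0.59) = 1.0068 / 4.6660 = 0.2158
c = 19 / 0.59^0.2158 = 19 / 0.8924 = 21.29
A = (27/21.29)^(1/0.2158) ⇒ ln A = ln(1.268)/0.2158 = 1.1009
A = e^1.1009 ≈ 3.007 mi²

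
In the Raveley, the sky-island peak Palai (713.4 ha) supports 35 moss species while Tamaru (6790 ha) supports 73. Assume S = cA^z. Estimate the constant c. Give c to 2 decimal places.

4.10

z = ln(S₂/S₁) / ln(A₂/A₁) = ln(73/35) / ln(6790/713.4) = 0.7351 / 2.2532 = 0.3263
c = S₁ / A₁^z = 35 / 713.4^0.3263 = 35 / 8.529 = 4.103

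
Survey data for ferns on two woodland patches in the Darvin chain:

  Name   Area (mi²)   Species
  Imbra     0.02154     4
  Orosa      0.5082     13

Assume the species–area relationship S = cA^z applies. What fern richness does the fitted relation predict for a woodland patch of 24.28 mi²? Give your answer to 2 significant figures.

55

z = ln(13/4) / ln(0.5082/0.02154) = 1.1787 / 3.1610 = 0.3729
c = 4 / 0.02154^0.3729 = 4 / 0.2391 = 16.73
S₃ = 16.73 × 24.28^0.3729 = 16.73 × 3.285 ≈ 54.96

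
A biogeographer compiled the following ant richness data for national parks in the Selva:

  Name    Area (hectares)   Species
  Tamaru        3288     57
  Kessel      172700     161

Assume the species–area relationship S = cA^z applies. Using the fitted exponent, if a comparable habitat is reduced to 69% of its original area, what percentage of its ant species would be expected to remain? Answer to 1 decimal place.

90.7%

z = ln(161/57) / ln(172700/3288) = 1.0384 / 3.9613 = 0.2621
S_new/S_old = (A_new/A_old)^z = 0.69^0.2621 = exp(0.2621 × -0.3711) = 0.9073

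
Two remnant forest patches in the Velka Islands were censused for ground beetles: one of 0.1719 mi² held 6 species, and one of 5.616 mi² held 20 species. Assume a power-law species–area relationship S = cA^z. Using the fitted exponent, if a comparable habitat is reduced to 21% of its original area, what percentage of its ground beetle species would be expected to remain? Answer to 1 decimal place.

z = ln(20/6) / ln(5.616/0.1719) = 1.2040 / 3.4865 = 0.3453
S_new/S_old = (A_new/A_old)^z = 0.21^0.3453 = exp(0.3453 × -1.5606) = 0.5834

58.3%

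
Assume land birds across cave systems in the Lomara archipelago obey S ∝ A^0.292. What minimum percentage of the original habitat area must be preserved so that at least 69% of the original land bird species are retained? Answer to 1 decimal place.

28.1%

Need (A_new/A_old)^0.292 = 0.69, so A_new/A_old = 0.69^(1/0.292) = 0.69^3.425
ln(A_new/A_old) = ln 0.69 / 0.292 = -0.3711 / 0.292 = -1.2708
A_new/A_old = e^-1.2708 ≈ 0.2806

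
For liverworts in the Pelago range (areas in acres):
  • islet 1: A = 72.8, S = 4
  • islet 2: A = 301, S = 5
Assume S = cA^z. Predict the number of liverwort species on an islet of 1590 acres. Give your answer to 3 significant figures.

z = ln(5/4) / ln(301/72.8) = 0.2231 / 1.4194 = 0.1572
c = 4 / 72.8^0.1572 = 4 / 1.962 = 2.039
S₃ = 2.039 × 1590^0.1572 = 2.039 × 3.186 ≈ 6.495

6.50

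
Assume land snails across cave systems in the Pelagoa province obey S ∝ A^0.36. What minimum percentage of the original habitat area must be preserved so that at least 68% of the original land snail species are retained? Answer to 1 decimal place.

34.3%

Need (A_new/A_old)^0.36 = 0.68, so A_new/A_old = 0.68^(1/0.36) = 0.68^2.778
ln(A_new/A_old) = ln 0.68 / 0.36 = -0.3857 / 0.36 = -1.0713
A_new/A_old = e^-1.0713 ≈ 0.3426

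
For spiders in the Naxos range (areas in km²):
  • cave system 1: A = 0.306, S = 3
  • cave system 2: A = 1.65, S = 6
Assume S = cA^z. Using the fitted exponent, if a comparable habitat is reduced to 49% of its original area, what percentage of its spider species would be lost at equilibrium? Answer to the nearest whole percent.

z = ln(6/3) / ln(1.65/0.306) = 0.6931 / 1.6849 = 0.4114
S_new/S_old = (A_new/A_old)^z = 0.49^0.4114 = exp(0.4114 × -0.7133) = 0.7457
Fraction lost = 1 − 0.7457 = 0.2543

25%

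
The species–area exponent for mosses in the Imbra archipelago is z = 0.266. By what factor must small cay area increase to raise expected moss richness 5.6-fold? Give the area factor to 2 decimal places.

(A₂/A₁)^0.266 = 5.6, so A₂/A₁ = 5.6^(1/0.266) = 5.6^3.759
ln(A₂/A₁) = ln 5.6 / 0.266 = 1.7228 / 0.266 = 6.4766
A₂/A₁ = e^6.4766 ≈ 649.7

649.74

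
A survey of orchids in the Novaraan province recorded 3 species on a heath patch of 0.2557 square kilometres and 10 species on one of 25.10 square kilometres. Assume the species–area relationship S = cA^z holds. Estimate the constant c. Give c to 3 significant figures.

4.29

z = ln(S₂/S₁) / ln(A₂/A₁) = ln(10/3) / ln(25.1/0.2557) = 1.2040 / 4.5866 = 0.2625
c = S₁ / A₁^z = 3 / 0.2557^0.2625 = 3 / 0.6991 = 4.291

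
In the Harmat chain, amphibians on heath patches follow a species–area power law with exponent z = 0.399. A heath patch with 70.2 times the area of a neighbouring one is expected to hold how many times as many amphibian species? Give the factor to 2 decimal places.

5.45

S₂/S₁ = (A₂/A₁)^z = 70.2^0.399
ln(S₂/S₁) = 0.399 × ln 70.2 = 0.399 × 4.2513 = 1.6963
S₂/S₁ = e^1.6963 ≈ 5.454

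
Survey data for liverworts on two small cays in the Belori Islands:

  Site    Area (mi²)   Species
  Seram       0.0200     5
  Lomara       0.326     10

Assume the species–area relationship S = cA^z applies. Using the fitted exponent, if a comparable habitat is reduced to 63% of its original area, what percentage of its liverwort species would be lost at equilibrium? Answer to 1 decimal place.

z = ln(10/5) / ln(0.326/0.02) = 0.6931 / 2.7912 = 0.2483
S_new/S_old = (A_new/A_old)^z = 0.63^0.2483 = exp(0.2483 × -0.4620) = 0.8916
Fraction lost = 1 − 0.8916 = 0.1084

10.8%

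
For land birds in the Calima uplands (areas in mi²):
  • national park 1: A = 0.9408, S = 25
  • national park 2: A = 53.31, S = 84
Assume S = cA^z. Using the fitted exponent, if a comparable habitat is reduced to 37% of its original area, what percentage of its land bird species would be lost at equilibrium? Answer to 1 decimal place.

z = ln(84/25) / ln(53.31/0.9408) = 1.2119 / 4.0371 = 0.3002
S_new/S_old = (A_new/A_old)^z = 0.37^0.3002 = exp(0.3002 × -0.9943) = 0.742
Fraction lost = 1 − 0.742 = 0.258

25.8%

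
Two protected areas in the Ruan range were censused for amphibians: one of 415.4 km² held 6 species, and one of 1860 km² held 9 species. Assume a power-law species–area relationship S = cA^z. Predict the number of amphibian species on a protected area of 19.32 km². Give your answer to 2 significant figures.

z = ln(9/6) / ln(1860/415.4) = 0.4055 / 1.4991 = 0.2705
c = 6 / 415.4^0.2705 = 6 / 5.108 = 1.175
S₃ = 1.175 × 19.32^0.2705 = 1.175 × 2.228 ≈ 2.617

2.6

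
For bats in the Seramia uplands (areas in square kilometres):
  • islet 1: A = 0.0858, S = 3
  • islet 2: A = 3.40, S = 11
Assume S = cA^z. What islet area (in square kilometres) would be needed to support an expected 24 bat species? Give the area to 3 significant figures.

31.0 square kilometres

z = ln(11/3) / ln(3.4/0.0858) = 1.2993 / 3.6795 = 0.3531
c = 3 / 0.0858^0.3531 = 3 / 0.4201 = 7.14
A = (24/7.14)^(1/0.3531) ⇒ ln A = ln(3.361)/0.3531 = 3.4331
A = e^3.4331 ≈ 30.97 square kilometres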